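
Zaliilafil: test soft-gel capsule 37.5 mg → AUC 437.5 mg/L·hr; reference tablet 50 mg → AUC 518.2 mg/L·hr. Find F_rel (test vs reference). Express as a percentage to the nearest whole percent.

F_rel = 113%

F_rel = (AUC_test/D_test) / (AUC_ref/D_ref)
      = (437.5/37.5) / (518.2/50)
      = 11.6667 / 10.364 = 1.1257 = 112.57%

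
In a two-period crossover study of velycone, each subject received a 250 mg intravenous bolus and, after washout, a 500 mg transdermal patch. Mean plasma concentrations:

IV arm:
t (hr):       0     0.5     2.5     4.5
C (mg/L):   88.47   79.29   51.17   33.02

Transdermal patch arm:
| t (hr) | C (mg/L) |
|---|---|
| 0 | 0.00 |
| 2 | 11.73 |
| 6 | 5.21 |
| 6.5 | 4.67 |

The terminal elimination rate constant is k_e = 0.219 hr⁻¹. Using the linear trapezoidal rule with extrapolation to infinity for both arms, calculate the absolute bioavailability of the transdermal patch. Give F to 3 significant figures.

F = 0.0852

Trapezoidal AUC_0→4.5 (IV):
  [0→0.5]: (88.47+79.29)/2 × 0.5 = 41.94
  [0.5→2.5]: (79.29+51.17)/2 × 2 = 130.46
  [2.5→4.5]: (51.17+33.02)/2 × 2 = 84.19
  Sum = 256.59 mg/L·hr
IV tail: 33.02/0.219 = 150.776; AUC_iv,0→∞ = 256.59 + 150.776 = 407.366 mg/L·hr
Trapezoidal AUC_0→6.5 (transdermal patch):
  [0→2]: (0.00+11.73)/2 × 2 = 11.73
  [2→6]: (11.73+5.21)/2 × 4 = 33.88
  [6→6.5]: (5.21+4.67)/2 × 0.5 = 2.47
  Sum = 48.08 mg/L·hr
transdermal patch tail: 4.67/0.219 = 21.324; AUC_ev,0→∞ = 48.08 + 21.324 = 69.404 mg/L·hr
F = (AUC_ev/D_ev)/(AUC_iv/D_iv) = (69.404/500)/(407.366/250) = 0.138808/1.629464 = 0.0852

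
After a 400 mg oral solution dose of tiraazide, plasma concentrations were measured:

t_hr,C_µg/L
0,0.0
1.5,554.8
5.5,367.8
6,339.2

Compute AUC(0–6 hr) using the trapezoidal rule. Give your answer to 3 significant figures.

AUC = 2440 µg/L·hr

Trapezoidal AUC_0→6:
  [0→1.5]: (0.0+554.8)/2 × 1.5 = 416.1
  [1.5→5.5]: (554.8+367.8)/2 × 4 = 1845.2
  [5.5→6]: (367.8+339.2)/2 × 0.5 = 176.75
  Sum = 2438.05 µg/L·hr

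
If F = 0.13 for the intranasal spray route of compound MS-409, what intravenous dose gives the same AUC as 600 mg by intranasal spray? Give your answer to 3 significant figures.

D_iv = 78.0 mg

Systemic exposure from an extravascular dose = F × D_ev, so the equivalent IV dose is F × D_ev.
D_iv = F × D_ev = 0.13 × 600 = 78 mg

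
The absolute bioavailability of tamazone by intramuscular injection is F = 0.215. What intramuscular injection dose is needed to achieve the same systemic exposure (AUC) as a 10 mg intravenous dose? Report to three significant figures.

For equal systemic exposure: F × D_ev = D_iv
D_ev = D_iv / F = 10 / 0.215 = 46.5116 mg

D_intramuscular = 46.5 mg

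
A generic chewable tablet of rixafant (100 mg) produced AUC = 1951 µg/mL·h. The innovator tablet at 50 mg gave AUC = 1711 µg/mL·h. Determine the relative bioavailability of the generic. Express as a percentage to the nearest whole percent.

F_rel = 57%

F_rel = (AUC_test/D_test) / (AUC_ref/D_ref)
      = (1951/100) / (1711/50)
      = 19.51 / 34.22 = 0.5701 = 57.01%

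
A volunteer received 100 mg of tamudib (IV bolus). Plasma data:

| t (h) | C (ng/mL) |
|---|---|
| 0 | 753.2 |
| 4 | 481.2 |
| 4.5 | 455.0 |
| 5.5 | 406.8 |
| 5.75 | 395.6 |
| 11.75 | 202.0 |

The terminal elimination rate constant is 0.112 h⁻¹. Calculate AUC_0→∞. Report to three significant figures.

Trapezoidal AUC_0→11.75:
  [0→4]: (753.2+481.2)/2 × 4 = 2468.8
  [4→4.5]: (481.2+455.0)/2 × 0.5 = 234.05
  [4.5→5.5]: (455.0+406.8)/2 × 1 = 430.9
  [5.5→5.75]: (406.8+395.6)/2 × 0.25 = 100.3
  [5.75→11.75]: (395.6+202.0)/2 × 6 = 1792.8
  Sum = 5026.85 ng/mL·h
Extrapolated tail: C_last / k_e = 202.0 / 0.112 = 1803.571
AUC_0→∞ = 5026.85 + 1803.571 = 6830.421 ng/mL·h

AUC = 6830 ng/mL·h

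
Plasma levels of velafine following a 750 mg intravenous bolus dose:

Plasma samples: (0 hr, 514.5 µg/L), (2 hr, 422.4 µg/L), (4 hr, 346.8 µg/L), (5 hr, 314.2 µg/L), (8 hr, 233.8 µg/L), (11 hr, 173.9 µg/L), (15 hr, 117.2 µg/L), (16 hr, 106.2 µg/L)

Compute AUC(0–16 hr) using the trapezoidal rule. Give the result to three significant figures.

Trapezoidal AUC_0→16:
  [0→2]: (514.5+422.4)/2 × 2 = 936.9
  [2→4]: (422.4+346.8)/2 × 2 = 769.2
  [4→5]: (346.8+314.2)/2 × 1 = 330.5
  [5→8]: (314.2+233.8)/2 × 3 = 822.0
  [8→11]: (233.8+173.9)/2 × 3 = 611.55
  [11→15]: (173.9+117.2)/2 × 4 = 582.2
  [15→16]: (117.2+106.2)/2 × 1 = 111.7
  Sum = 4164.05 µg/L·hr

AUC = 4160 µg/L·hr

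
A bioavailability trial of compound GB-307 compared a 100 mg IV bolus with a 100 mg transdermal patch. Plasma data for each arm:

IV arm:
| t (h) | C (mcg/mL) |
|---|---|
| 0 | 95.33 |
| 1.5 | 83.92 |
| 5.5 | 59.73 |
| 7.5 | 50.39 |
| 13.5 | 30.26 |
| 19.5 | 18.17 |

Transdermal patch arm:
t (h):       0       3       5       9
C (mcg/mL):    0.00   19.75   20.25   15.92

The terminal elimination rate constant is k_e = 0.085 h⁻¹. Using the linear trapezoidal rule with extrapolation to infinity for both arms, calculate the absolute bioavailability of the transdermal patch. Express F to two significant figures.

F = 0.29

Trapezoidal AUC_0→19.5 (IV):
  [0→1.5]: (95.33+83.92)/2 × 1.5 = 134.4375
  [1.5→5.5]: (83.92+59.73)/2 × 4 = 287.3
  [5.5→7.5]: (59.73+50.39)/2 × 2 = 110.12
  [7.5→13.5]: (50.39+30.26)/2 × 6 = 241.95
  [13.5→19.5]: (30.26+18.17)/2 × 6 = 145.29
  Sum = 919.0975 mcg/mL·h
IV tail: 18.17/0.085 = 213.765; AUC_iv,0→∞ = 919.0975 + 213.765 = 1132.8625 mcg/mL·h
Trapezoidal AUC_0→9 (transdermal patch):
  [0→3]: (0.00+19.75)/2 × 3 = 29.625
  [3→5]: (19.75+20.25)/2 × 2 = 40.0
  [5→9]: (20.25+15.92)/2 × 4 = 72.34
  Sum = 141.965 mcg/mL·h
transdermal patch tail: 15.92/0.085 = 187.294; AUC_ev,0→∞ = 141.965 + 187.294 = 329.259 mcg/mL·h
F = (AUC_ev/D_ev)/(AUC_iv/D_iv) = (329.259/100)/(1132.8625/100) = 3.29259/11.328625 = 0.2906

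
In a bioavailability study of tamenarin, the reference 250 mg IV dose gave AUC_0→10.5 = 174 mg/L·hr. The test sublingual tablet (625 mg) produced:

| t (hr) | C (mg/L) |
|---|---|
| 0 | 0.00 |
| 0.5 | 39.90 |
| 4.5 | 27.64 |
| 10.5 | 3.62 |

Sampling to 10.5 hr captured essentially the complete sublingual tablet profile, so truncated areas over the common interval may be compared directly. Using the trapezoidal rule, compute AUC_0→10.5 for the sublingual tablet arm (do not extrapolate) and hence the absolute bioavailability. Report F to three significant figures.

F = 0.549

Trapezoidal AUC_0→10.5 (sublingual tablet):
  [0→0.5]: (0.00+39.90)/2 × 0.5 = 9.975
  [0.5→4.5]: (39.90+27.64)/2 × 4 = 135.08
  [4.5→10.5]: (27.64+3.62)/2 × 6 = 93.78
  Sum = 238.835 mg/L·hr
F = (AUC_ev/D_ev)/(AUC_iv/D_iv) = (238.835/625)/(174/250) = 0.382136/0.696 = 0.5490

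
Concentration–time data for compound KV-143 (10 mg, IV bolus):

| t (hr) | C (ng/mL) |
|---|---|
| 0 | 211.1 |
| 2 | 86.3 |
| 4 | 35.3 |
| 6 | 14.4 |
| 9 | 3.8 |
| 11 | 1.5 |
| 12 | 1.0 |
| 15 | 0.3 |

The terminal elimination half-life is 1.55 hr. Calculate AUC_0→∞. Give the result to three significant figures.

AUC = 505 ng/mL·hr

Trapezoidal AUC_0→15:
  [0→2]: (211.1+86.3)/2 × 2 = 297.4
  [2→4]: (86.3+35.3)/2 × 2 = 121.6
  [4→6]: (35.3+14.4)/2 × 2 = 49.7
  [6→9]: (14.4+3.8)/2 × 3 = 27.3
  [9→11]: (3.8+1.5)/2 × 2 = 5.3
  [11→12]: (1.5+1.0)/2 × 1 = 1.25
  [12→15]: (1.0+0.3)/2 × 3 = 1.95
  Sum = 504.5 ng/mL·hr
k_e = ln2 / t½ = 0.693147 / 1.55 = 0.4472 hr^-1
Extrapolated tail: C_last / k_e = 0.3 / 0.4472 = 0.671
AUC_0→∞ = 504.5 + 0.671 = 505.171 ng/mL·hr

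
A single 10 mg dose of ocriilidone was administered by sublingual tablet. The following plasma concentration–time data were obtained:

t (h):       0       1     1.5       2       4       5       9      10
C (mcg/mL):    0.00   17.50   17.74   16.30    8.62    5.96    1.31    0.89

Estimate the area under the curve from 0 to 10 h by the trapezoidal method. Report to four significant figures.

Trapezoidal AUC_0→10:
  [0→1]: (0.00+17.50)/2 × 1 = 8.75
  [1→1.5]: (17.50+17.74)/2 × 0.5 = 8.81
  [1.5→2]: (17.74+16.30)/2 × 0.5 = 8.51
  [2→4]: (16.30+8.62)/2 × 2 = 24.92
  [4→5]: (8.62+5.96)/2 × 1 = 7.29
  [5→9]: (5.96+1.31)/2 × 4 = 14.54
  [9→10]: (1.31+0.89)/2 × 1 = 1.1
  Sum = 73.92 mcg/mL·h

AUC = 73.92 mcg/mL·h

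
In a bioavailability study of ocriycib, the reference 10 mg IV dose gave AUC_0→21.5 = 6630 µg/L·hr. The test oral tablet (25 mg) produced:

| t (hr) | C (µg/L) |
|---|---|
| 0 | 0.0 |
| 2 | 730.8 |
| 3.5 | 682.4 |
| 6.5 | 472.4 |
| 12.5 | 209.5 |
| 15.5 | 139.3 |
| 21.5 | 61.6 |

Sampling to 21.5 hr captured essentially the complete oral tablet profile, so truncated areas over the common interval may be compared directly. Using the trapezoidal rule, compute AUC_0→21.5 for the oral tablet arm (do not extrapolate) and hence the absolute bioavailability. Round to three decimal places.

F = 0.404

Trapezoidal AUC_0→21.5 (oral tablet):
  [0→2]: (0.0+730.8)/2 × 2 = 730.8
  [2→3.5]: (730.8+682.4)/2 × 1.5 = 1059.9
  [3.5→6.5]: (682.4+472.4)/2 × 3 = 1732.2
  [6.5→12.5]: (472.4+209.5)/2 × 6 = 2045.7
  [12.5→15.5]: (209.5+139.3)/2 × 3 = 523.2
  [15.5→21.5]: (139.3+61.6)/2 × 6 = 602.7
  Sum = 6694.5 µg/L·hr
F = (AUC_ev/D_ev)/(AUC_iv/D_iv) = (6694.5/25)/(6630/10) = 267.78/663 = 0.4039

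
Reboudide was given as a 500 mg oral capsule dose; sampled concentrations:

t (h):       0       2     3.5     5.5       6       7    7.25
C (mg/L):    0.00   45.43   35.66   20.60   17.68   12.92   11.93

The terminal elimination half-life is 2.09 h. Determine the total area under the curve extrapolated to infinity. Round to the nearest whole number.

AUC = 226 mg/L·h

Trapezoidal AUC_0→7.25:
  [0→2]: (0.00+45.43)/2 × 2 = 45.43
  [2→3.5]: (45.43+35.66)/2 × 1.5 = 60.8175
  [3.5→5.5]: (35.66+20.60)/2 × 2 = 56.26
  [5.5→6]: (20.60+17.68)/2 × 0.5 = 9.57
  [6→7]: (17.68+12.92)/2 × 1 = 15.3
  [7→7.25]: (12.92+11.93)/2 × 0.25 = 3.10625
  Sum = 190.48375 mg/L·h
k_e = ln2 / t½ = 0.693147 / 2.09 = 0.3316 h^-1
Extrapolated tail: C_last / k_e = 11.93 / 0.3316 = 35.977
AUC_0→∞ = 190.48375 + 35.977 = 226.46075 mg/L·h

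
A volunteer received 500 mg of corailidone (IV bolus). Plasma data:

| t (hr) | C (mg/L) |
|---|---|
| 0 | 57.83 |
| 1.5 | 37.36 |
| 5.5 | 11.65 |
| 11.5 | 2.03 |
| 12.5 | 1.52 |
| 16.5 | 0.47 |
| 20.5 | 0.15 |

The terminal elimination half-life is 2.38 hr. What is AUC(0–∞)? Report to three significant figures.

AUC = 218 mg/L·hr

Trapezoidal AUC_0→20.5:
  [0→1.5]: (57.83+37.36)/2 × 1.5 = 71.3925
  [1.5→5.5]: (37.36+11.65)/2 × 4 = 98.02
  [5.5→11.5]: (11.65+2.03)/2 × 6 = 41.04
  [11.5→12.5]: (2.03+1.52)/2 × 1 = 1.775
  [12.5→16.5]: (1.52+0.47)/2 × 4 = 3.98
  [16.5→20.5]: (0.47+0.15)/2 × 4 = 1.24
  Sum = 217.4475 mg/L·hr
k_e = ln2 / t½ = 0.693147 / 2.38 = 0.2912 hr^-1
Extrapolated tail: C_last / k_e = 0.15 / 0.2912 = 0.515
AUC_0→∞ = 217.4475 + 0.515 = 217.9625 mg/L·hr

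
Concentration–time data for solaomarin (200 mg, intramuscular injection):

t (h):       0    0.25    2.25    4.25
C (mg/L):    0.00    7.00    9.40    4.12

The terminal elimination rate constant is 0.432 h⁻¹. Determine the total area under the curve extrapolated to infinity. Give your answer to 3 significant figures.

Trapezoidal AUC_0→4.25:
  [0→0.25]: (0.00+7.00)/2 × 0.25 = 0.875
  [0.25→2.25]: (7.00+9.40)/2 × 2 = 16.4
  [2.25→4.25]: (9.40+4.12)/2 × 2 = 13.52
  Sum = 30.795 mg/L·h
Extrapolated tail: C_last / k_e = 4.12 / 0.432 = 9.537
AUC_0→∞ = 30.795 + 9.537 = 40.332 mg/L·h

AUC = 40.3 mg/L·h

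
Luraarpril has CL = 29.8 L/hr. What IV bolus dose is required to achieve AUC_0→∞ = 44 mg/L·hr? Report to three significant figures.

Dose_iv = CL × AUC_0→∞
     = 29.8 × 44 = 1311.2 mg

Dose = 1310 mg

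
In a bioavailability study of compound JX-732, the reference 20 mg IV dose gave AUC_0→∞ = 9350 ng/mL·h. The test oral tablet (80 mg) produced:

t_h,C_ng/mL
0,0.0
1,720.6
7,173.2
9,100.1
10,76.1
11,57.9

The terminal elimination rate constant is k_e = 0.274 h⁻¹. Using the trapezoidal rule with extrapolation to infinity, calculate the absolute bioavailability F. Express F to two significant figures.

F = 0.098

Trapezoidal AUC_0→11 (oral tablet):
  [0→1]: (0.0+720.6)/2 × 1 = 360.3
  [1→7]: (720.6+173.2)/2 × 6 = 2681.4
  [7→9]: (173.2+100.1)/2 × 2 = 273.3
  [9→10]: (100.1+76.1)/2 × 1 = 88.1
  [10→11]: (76.1+57.9)/2 × 1 = 67.0
  Sum = 3470.1 ng/mL·h
Tail: C_last/k_e = 57.9/0.274 = 211.314
AUC_0→∞ (oral tablet) = 3470.1 + 211.314 = 3681.414 ng/mL·h
F = (AUC_ev/D_ev)/(AUC_iv/D_iv) = (3681.414/80)/(9350/20) = 46.017675/467.5 = 0.0984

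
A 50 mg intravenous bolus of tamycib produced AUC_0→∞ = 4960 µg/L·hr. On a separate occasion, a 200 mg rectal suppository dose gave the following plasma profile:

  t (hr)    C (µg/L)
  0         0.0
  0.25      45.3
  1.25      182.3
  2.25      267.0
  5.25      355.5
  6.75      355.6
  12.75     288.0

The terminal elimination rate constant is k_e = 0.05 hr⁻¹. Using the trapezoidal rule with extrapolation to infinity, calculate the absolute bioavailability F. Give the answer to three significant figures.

F = 0.479

Trapezoidal AUC_0→12.75 (rectal suppository):
  [0→0.25]: (0.0+45.3)/2 × 0.25 = 5.6625
  [0.25→1.25]: (45.3+182.3)/2 × 1 = 113.8
  [1.25→2.25]: (182.3+267.0)/2 × 1 = 224.65
  [2.25→5.25]: (267.0+355.5)/2 × 3 = 933.75
  [5.25→6.75]: (355.5+355.6)/2 × 1.5 = 533.325
  [6.75→12.75]: (355.6+288.0)/2 × 6 = 1930.8
  Sum = 3741.9875 µg/L·hr
Tail: C_last/k_e = 288.0/0.05 = 5760.000
AUC_0→∞ (rectal suppository) = 3741.9875 + 5760.000 = 9501.9875 µg/L·hr
F = (AUC_ev/D_ev)/(AUC_iv/D_iv) = (9501.9875/200)/(4960/50) = 47.5099/99.2 = 0.4789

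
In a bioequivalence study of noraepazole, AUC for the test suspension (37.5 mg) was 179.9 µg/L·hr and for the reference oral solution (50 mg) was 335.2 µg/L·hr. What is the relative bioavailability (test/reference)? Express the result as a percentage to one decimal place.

F_rel = 71.6%

F_rel = (AUC_test/D_test) / (AUC_ref/D_ref)
      = (179.9/37.5) / (335.2/50)
      = 4.79733 / 6.704 = 0.7156 = 71.56%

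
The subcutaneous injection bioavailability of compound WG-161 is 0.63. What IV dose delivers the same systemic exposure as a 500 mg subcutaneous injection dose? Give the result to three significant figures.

D_iv = 315 mg

Systemic exposure from an extravascular dose = F × D_ev, so the equivalent IV dose is F × D_ev.
D_iv = F × D_ev = 0.63 × 500 = 315 mg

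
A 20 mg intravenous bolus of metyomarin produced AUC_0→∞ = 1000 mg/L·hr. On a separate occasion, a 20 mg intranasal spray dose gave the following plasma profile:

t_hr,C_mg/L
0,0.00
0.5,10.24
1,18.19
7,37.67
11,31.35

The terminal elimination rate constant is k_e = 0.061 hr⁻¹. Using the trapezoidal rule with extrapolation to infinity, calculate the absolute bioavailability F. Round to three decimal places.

F = 0.829

Trapezoidal AUC_0→11 (intranasal spray):
  [0→0.5]: (0.00+10.24)/2 × 0.5 = 2.56
  [0.5→1]: (10.24+18.19)/2 × 0.5 = 7.1075
  [1→7]: (18.19+37.67)/2 × 6 = 167.58
  [7→11]: (37.67+31.35)/2 × 4 = 138.04
  Sum = 315.2875 mg/L·hr
Tail: C_last/k_e = 31.35/0.061 = 513.934
AUC_0→∞ (intranasal spray) = 315.2875 + 513.934 = 829.2215 mg/L·hr
F = (AUC_ev/D_ev)/(AUC_iv/D_iv) = (829.2215/20)/(1000/20) = 41.461075/50 = 0.8292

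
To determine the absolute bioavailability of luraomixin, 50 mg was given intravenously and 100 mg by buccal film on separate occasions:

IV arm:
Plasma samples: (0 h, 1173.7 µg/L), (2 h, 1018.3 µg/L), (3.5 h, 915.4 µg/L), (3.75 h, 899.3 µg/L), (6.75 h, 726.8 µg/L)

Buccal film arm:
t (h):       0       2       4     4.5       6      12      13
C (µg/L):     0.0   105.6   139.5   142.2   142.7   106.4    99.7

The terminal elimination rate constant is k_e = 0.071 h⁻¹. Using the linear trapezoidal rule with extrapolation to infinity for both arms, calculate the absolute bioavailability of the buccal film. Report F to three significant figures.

F = 0.0873

Trapezoidal AUC_0→6.75 (IV):
  [0→2]: (1173.7+1018.3)/2 × 2 = 2192.0
  [2→3.5]: (1018.3+915.4)/2 × 1.5 = 1450.275
  [3.5→3.75]: (915.4+899.3)/2 × 0.25 = 226.8375
  [3.75→6.75]: (899.3+726.8)/2 × 3 = 2439.15
  Sum = 6308.2625 µg/L·h
IV tail: 726.8/0.071 = 10236.620; AUC_iv,0→∞ = 6308.2625 + 10236.620 = 16544.8825 µg/L·h
Trapezoidal AUC_0→13 (buccal film):
  [0→2]: (0.0+105.6)/2 × 2 = 105.6
  [2→4]: (105.6+139.5)/2 × 2 = 245.1
  [4→4.5]: (139.5+142.2)/2 × 0.5 = 70.425
  [4.5→6]: (142.2+142.7)/2 × 1.5 = 213.675
  [6→12]: (142.7+106.4)/2 × 6 = 747.3
  [12→13]: (106.4+99.7)/2 × 1 = 103.05
  Sum = 1485.15 µg/L·h
buccal film tail: 99.7/0.071 = 1404.225; AUC_ev,0→∞ = 1485.15 + 1404.225 = 2889.375 µg/L·h
F = (AUC_ev/D_ev)/(AUC_iv/D_iv) = (2889.375/100)/(16544.8825/50) = 28.89375/330.89765 = 0.0873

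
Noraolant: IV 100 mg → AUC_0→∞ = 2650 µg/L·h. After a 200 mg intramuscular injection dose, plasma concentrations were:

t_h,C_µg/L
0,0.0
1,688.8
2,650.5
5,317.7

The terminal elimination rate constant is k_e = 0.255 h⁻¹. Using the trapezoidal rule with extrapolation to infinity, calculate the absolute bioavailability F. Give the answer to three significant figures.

Trapezoidal AUC_0→5 (intramuscular injection):
  [0→1]: (0.0+688.8)/2 × 1 = 344.4
  [1→2]: (688.8+650.5)/2 × 1 = 669.65
  [2→5]: (650.5+317.7)/2 × 3 = 1452.3
  Sum = 2466.35 µg/L·h
Tail: C_last/k_e = 317.7/0.255 = 1245.882
AUC_0→∞ (intramuscular injection) = 2466.35 + 1245.882 = 3712.232 µg/L·h
F = (AUC_ev/D_ev)/(AUC_iv/D_iv) = (3712.232/200)/(2650/100) = 18.56116/26.5 = 0.7004

F = 0.700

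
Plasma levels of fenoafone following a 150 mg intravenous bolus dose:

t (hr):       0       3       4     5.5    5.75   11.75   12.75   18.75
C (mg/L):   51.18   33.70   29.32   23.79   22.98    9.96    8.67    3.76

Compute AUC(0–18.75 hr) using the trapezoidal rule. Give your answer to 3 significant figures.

AUC = 350 mg/L·hr

Trapezoidal AUC_0→18.75:
  [0→3]: (51.18+33.70)/2 × 3 = 127.32
  [3→4]: (33.70+29.32)/2 × 1 = 31.51
  [4→5.5]: (29.32+23.79)/2 × 1.5 = 39.8325
  [5.5→5.75]: (23.79+22.98)/2 × 0.25 = 5.84625
  [5.75→11.75]: (22.98+9.96)/2 × 6 = 98.82
  [11.75→12.75]: (9.96+8.67)/2 × 1 = 9.315
  [12.75→18.75]: (8.67+3.76)/2 × 6 = 37.29
  Sum = 349.93375 mg/L·hr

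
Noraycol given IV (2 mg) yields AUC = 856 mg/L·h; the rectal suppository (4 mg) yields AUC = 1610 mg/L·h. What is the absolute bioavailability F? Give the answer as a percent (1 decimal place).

F = (AUC_ev / D_ev) / (AUC_iv / D_iv)
  = (1610/4) / (856/2)
  = 402.5 / 428 = 0.9404
  = 94.04%

F = 94.0%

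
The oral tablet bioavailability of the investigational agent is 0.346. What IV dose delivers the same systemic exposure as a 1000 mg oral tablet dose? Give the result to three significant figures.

Systemic exposure from an extravascular dose = F × D_ev, so the equivalent IV dose is F × D_ev.
D_iv = F × D_ev = 0.346 × 1000 = 346 mg

D_iv = 346 mg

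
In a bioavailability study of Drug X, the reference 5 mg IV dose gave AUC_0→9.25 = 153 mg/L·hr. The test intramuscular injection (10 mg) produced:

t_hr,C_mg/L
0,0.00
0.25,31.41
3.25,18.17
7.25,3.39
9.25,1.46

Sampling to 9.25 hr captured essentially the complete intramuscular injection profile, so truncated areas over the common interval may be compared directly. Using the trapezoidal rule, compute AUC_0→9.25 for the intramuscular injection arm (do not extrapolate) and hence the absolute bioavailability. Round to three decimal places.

Trapezoidal AUC_0→9.25 (intramuscular injection):
  [0→0.25]: (0.00+31.41)/2 × 0.25 = 3.92625
  [0.25→3.25]: (31.41+18.17)/2 × 3 = 74.37
  [3.25→7.25]: (18.17+3.39)/2 × 4 = 43.12
  [7.25→9.25]: (3.39+1.46)/2 × 2 = 4.85
  Sum = 126.26625 mg/L·hr
F = (AUC_ev/D_ev)/(AUC_iv/D_iv) = (126.26625/10)/(153/5) = 12.626625/30.6 = 0.4126

F = 0.413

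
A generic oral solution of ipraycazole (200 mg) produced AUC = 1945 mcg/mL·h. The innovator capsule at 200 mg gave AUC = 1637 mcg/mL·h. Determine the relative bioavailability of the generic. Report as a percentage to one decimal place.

F_rel = 118.8%

F_rel = (AUC_test/D_test) / (AUC_ref/D_ref)
      = (1945/200) / (1637/200)
      = 9.725 / 8.185 = 1.1881 = 118.81%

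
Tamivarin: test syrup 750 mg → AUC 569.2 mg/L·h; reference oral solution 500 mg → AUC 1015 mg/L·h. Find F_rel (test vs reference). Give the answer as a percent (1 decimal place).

F_rel = 37.4%

F_rel = (AUC_test/D_test) / (AUC_ref/D_ref)
      = (569.2/750) / (1015/500)
      = 0.758933 / 2.03 = 0.3739 = 37.39%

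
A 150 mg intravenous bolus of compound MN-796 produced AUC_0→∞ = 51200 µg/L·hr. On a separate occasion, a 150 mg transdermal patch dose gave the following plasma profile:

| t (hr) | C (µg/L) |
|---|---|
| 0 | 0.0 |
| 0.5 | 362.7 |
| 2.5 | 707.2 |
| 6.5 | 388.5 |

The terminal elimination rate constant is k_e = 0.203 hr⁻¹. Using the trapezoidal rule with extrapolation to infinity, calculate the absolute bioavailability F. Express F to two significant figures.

F = 0.10

Trapezoidal AUC_0→6.5 (transdermal patch):
  [0→0.5]: (0.0+362.7)/2 × 0.5 = 90.675
  [0.5→2.5]: (362.7+707.2)/2 × 2 = 1069.9
  [2.5→6.5]: (707.2+388.5)/2 × 4 = 2191.4
  Sum = 3351.975 µg/L·hr
Tail: C_last/k_e = 388.5/0.203 = 1913.793
AUC_0→∞ (transdermal patch) = 3351.975 + 1913.793 = 5265.768 µg/L·hr
F = (AUC_ev/D_ev)/(AUC_iv/D_iv) = (5265.768/150)/(51200/150) = 35.10512/341.333 = 0.1028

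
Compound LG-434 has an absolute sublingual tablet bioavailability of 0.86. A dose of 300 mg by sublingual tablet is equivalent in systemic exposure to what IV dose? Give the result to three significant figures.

Systemic exposure from an extravascular dose = F × D_ev, so the equivalent IV dose is F × D_ev.
D_iv = F × D_ev = 0.86 × 300 = 258 mg

D_iv = 258 mg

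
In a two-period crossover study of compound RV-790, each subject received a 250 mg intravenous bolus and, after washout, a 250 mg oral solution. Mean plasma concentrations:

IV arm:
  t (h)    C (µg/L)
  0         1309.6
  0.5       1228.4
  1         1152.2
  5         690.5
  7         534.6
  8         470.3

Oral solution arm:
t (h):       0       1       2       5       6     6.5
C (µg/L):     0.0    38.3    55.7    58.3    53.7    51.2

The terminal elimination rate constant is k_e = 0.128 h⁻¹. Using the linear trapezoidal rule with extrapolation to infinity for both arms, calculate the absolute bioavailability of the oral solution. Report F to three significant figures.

F = 0.0697

Trapezoidal AUC_0→8 (IV):
  [0→0.5]: (1309.6+1228.4)/2 × 0.5 = 634.5
  [0.5→1]: (1228.4+1152.2)/2 × 0.5 = 595.15
  [1→5]: (1152.2+690.5)/2 × 4 = 3685.4
  [5→7]: (690.5+534.6)/2 × 2 = 1225.1
  [7→8]: (534.6+470.3)/2 × 1 = 502.45
  Sum = 6642.6 µg/L·h
IV tail: 470.3/0.128 = 3674.219; AUC_iv,0→∞ = 6642.6 + 3674.219 = 10316.819 µg/L·h
Trapezoidal AUC_0→6.5 (oral solution):
  [0→1]: (0.0+38.3)/2 × 1 = 19.15
  [1→2]: (38.3+55.7)/2 × 1 = 47.0
  [2→5]: (55.7+58.3)/2 × 3 = 171.0
  [5→6]: (58.3+53.7)/2 × 1 = 56.0
  [6→6.5]: (53.7+51.2)/2 × 0.5 = 26.225
  Sum = 319.375 µg/L·h
oral solution tail: 51.2/0.128 = 400.000; AUC_ev,0→∞ = 319.375 + 400.000 = 719.375 µg/L·h
F = (AUC_ev/D_ev)/(AUC_iv/D_iv) = (719.375/250)/(10316.819/250) = 2.8775/41.267276 = 0.0697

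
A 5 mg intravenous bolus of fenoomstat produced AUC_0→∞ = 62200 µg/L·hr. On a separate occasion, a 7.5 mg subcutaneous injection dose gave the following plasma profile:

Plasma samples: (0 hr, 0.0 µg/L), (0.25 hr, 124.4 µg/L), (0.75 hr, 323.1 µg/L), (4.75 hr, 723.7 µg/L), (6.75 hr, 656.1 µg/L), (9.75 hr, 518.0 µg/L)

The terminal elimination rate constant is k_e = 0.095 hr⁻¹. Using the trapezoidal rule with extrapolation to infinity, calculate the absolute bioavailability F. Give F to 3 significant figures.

F = 0.116

Trapezoidal AUC_0→9.75 (subcutaneous injection):
  [0→0.25]: (0.0+124.4)/2 × 0.25 = 15.55
  [0.25→0.75]: (124.4+323.1)/2 × 0.5 = 111.875
  [0.75→4.75]: (323.1+723.7)/2 × 4 = 2093.6
  [4.75→6.75]: (723.7+656.1)/2 × 2 = 1379.8
  [6.75→9.75]: (656.1+518.0)/2 × 3 = 1761.15
  Sum = 5361.975 µg/L·hr
Tail: C_last/k_e = 518.0/0.095 = 5452.632
AUC_0→∞ (subcutaneous injection) = 5361.975 + 5452.632 = 10814.607 µg/L·hr
F = (AUC_ev/D_ev)/(AUC_iv/D_iv) = (10814.607/7.5)/(62200/5) = 1441.9476/12440 = 0.1159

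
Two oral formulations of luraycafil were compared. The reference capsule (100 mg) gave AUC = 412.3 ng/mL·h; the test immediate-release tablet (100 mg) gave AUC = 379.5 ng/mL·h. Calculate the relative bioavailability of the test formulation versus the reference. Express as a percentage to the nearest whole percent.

F_rel = (AUC_test/D_test) / (AUC_ref/D_ref)
      = (379.5/100) / (412.3/100)
      = 3.795 / 4.123 = 0.9204 = 92.04%

F_rel = 92%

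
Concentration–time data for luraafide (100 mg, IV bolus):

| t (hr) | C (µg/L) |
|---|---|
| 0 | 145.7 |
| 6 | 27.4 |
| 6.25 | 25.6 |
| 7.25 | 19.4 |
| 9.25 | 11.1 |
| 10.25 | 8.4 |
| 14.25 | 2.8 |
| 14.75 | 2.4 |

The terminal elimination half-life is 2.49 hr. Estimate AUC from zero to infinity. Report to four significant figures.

AUC = 621.0 µg/L·hr

Trapezoidal AUC_0→14.75:
  [0→6]: (145.7+27.4)/2 × 6 = 519.3
  [6→6.25]: (27.4+25.6)/2 × 0.25 = 6.625
  [6.25→7.25]: (25.6+19.4)/2 × 1 = 22.5
  [7.25→9.25]: (19.4+11.1)/2 × 2 = 30.5
  [9.25→10.25]: (11.1+8.4)/2 × 1 = 9.75
  [10.25→14.25]: (8.4+2.8)/2 × 4 = 22.4
  [14.25→14.75]: (2.8+2.4)/2 × 0.5 = 1.3
  Sum = 612.375 µg/L·hr
k_e = ln2 / t½ = 0.693147 / 2.49 = 0.2784 hr^-1
Extrapolated tail: C_last / k_e = 2.4 / 0.2784 = 8.621
AUC_0→∞ = 612.375 + 8.621 = 620.996 µg/L·hr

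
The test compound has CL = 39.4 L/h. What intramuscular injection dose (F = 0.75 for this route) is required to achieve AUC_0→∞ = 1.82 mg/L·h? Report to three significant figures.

Dose = 95.6 mg

Dose = CL × AUC_0→∞ / F
     = 39.4 × 1.82 / 0.75 = 95.6107 mg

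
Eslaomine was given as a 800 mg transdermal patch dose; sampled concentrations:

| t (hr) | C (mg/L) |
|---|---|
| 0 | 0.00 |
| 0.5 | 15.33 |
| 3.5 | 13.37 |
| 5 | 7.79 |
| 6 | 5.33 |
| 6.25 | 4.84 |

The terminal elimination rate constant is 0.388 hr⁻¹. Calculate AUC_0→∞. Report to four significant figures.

AUC = 83.06 mg/L·hr

Trapezoidal AUC_0→6.25:
  [0→0.5]: (0.00+15.33)/2 × 0.5 = 3.8325
  [0.5→3.5]: (15.33+13.37)/2 × 3 = 43.05
  [3.5→5]: (13.37+7.79)/2 × 1.5 = 15.87
  [5→6]: (7.79+5.33)/2 × 1 = 6.56
  [6→6.25]: (5.33+4.84)/2 × 0.25 = 1.27125
  Sum = 70.58375 mg/L·hr
Extrapolated tail: C_last / k_e = 4.84 / 0.388 = 12.474
AUC_0→∞ = 70.58375 + 12.474 = 83.05775 mg/L·hr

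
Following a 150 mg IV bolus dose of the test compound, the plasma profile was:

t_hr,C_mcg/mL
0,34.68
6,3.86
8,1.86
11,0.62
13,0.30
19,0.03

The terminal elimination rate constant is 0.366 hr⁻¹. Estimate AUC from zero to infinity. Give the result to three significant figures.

Trapezoidal AUC_0→19:
  [0→6]: (34.68+3.86)/2 × 6 = 115.62
  [6→8]: (3.86+1.86)/2 × 2 = 5.72
  [8→11]: (1.86+0.62)/2 × 3 = 3.72
  [11→13]: (0.62+0.30)/2 × 2 = 0.92
  [13→19]: (0.30+0.03)/2 × 6 = 0.99
  Sum = 126.97 mcg/mL·hr
Extrapolated tail: C_last / k_e = 0.03 / 0.366 = 0.082
AUC_0→∞ = 126.97 + 0.082 = 127.052 mcg/mL·hr

AUC = 127 mcg/mL·hr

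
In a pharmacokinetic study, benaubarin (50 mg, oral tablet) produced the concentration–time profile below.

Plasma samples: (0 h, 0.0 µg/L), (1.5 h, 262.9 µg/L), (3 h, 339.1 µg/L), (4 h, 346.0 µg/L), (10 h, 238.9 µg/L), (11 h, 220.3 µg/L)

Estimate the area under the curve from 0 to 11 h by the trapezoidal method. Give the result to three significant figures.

AUC = 2980 µg/L·h

Trapezoidal AUC_0→11:
  [0→1.5]: (0.0+262.9)/2 × 1.5 = 197.175
  [1.5→3]: (262.9+339.1)/2 × 1.5 = 451.5
  [3→4]: (339.1+346.0)/2 × 1 = 342.55
  [4→10]: (346.0+238.9)/2 × 6 = 1754.7
  [10→11]: (238.9+220.3)/2 × 1 = 229.6
  Sum = 2975.525 µg/L·h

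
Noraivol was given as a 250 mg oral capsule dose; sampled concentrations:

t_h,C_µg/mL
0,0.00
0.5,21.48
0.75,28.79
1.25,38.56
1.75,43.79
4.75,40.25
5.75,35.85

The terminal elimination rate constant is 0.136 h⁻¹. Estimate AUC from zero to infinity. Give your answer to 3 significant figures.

AUC = 477 µg/mL·h

Trapezoidal AUC_0→5.75:
  [0→0.5]: (0.00+21.48)/2 × 0.5 = 5.37
  [0.5→0.75]: (21.48+28.79)/2 × 0.25 = 6.28375
  [0.75→1.25]: (28.79+38.56)/2 × 0.5 = 16.8375
  [1.25→1.75]: (38.56+43.79)/2 × 0.5 = 20.5875
  [1.75→4.75]: (43.79+40.25)/2 × 3 = 126.06
  [4.75→5.75]: (40.25+35.85)/2 × 1 = 38.05
  Sum = 213.18875 µg/mL·h
Extrapolated tail: C_last / k_e = 35.85 / 0.136 = 263.603
AUC_0→∞ = 213.18875 + 263.603 = 476.79175 µg/mL·h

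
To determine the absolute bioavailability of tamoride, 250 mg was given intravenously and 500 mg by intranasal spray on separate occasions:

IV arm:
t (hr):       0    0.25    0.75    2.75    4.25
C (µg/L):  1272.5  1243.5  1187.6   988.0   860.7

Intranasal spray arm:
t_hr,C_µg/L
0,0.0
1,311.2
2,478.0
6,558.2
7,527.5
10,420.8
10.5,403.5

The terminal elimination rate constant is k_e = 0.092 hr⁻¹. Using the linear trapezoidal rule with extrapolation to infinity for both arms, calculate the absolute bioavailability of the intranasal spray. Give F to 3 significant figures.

Trapezoidal AUC_0→4.25 (IV):
  [0→0.25]: (1272.5+1243.5)/2 × 0.25 = 314.5
  [0.25→0.75]: (1243.5+1187.6)/2 × 0.5 = 607.775
  [0.75→2.75]: (1187.6+988.0)/2 × 2 = 2175.6
  [2.75→4.25]: (988.0+860.7)/2 × 1.5 = 1386.525
  Sum = 4484.4 µg/L·hr
IV tail: 860.7/0.092 = 9355.435; AUC_iv,0→∞ = 4484.4 + 9355.435 = 13839.835 µg/L·hr
Trapezoidal AUC_0→10.5 (intranasal spray):
  [0→1]: (0.0+311.2)/2 × 1 = 155.6
  [1→2]: (311.2+478.0)/2 × 1 = 394.6
  [2→6]: (478.0+558.2)/2 × 4 = 2072.4
  [6→7]: (558.2+527.5)/2 × 1 = 542.85
  [7→10]: (527.5+420.8)/2 × 3 = 1422.45
  [10→10.5]: (420.8+403.5)/2 × 0.5 = 206.075
  Sum = 4793.975 µg/L·hr
intranasal spray tail: 403.5/0.092 = 4385.870; AUC_ev,0→∞ = 4793.975 + 4385.870 = 9179.845 µg/L·hr
F = (AUC_ev/D_ev)/(AUC_iv/D_iv) = (9179.845/500)/(13839.835/250) = 18.35969/55.35934 = 0.3316

F = 0.332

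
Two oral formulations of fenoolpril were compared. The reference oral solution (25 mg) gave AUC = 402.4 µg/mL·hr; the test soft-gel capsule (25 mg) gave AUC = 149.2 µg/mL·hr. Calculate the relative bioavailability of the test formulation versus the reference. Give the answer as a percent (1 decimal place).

F_rel = 37.1%

F_rel = (AUC_test/D_test) / (AUC_ref/D_ref)
      = (149.2/25) / (402.4/25)
      = 5.968 / 16.096 = 0.3708 = 37.08%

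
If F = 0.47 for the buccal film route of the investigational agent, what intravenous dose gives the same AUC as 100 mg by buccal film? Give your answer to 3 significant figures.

D_iv = 47.0 mg

Systemic exposure from an extravascular dose = F × D_ev, so the equivalent IV dose is F × D_ev.
D_iv = F × D_ev = 0.47 × 100 = 47 mg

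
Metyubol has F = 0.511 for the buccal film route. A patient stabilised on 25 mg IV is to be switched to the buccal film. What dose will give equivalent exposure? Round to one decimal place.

For equal systemic exposure: F × D_ev = D_iv
D_ev = D_iv / F = 25 / 0.511 = 48.9237 mg

D_buccal = 48.9 mg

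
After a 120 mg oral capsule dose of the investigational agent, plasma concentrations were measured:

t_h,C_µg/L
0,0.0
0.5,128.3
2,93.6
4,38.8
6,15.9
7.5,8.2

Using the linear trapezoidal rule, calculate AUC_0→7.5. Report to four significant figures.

Trapezoidal AUC_0→7.5:
  [0→0.5]: (0.0+128.3)/2 × 0.5 = 32.075
  [0.5→2]: (128.3+93.6)/2 × 1.5 = 166.425
  [2→4]: (93.6+38.8)/2 × 2 = 132.4
  [4→6]: (38.8+15.9)/2 × 2 = 54.7
  [6→7.5]: (15.9+8.2)/2 × 1.5 = 18.075
  Sum = 403.675 µg/L·h

AUC = 403.7 µg/L·h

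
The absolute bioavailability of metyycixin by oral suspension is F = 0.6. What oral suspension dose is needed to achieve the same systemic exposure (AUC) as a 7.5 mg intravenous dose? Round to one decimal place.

D_oral = 12.5 mg

For equal systemic exposure: F × D_ev = D_iv
D_ev = D_iv / F = 7.5 / 0.6 = 12.5 mg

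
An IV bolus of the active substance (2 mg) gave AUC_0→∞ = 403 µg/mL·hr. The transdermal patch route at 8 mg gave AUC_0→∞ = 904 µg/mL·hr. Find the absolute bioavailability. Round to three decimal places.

F = 0.561

F = (AUC_ev / D_ev) / (AUC_iv / D_iv)
  = (904/8) / (403/2)
  = 113 / 201.5 = 0.5608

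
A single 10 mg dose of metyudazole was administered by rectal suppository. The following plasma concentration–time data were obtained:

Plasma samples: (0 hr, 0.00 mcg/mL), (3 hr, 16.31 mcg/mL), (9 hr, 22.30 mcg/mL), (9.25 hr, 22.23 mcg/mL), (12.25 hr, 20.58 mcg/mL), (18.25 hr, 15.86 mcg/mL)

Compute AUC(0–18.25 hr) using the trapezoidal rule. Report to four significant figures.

Trapezoidal AUC_0→18.25:
  [0→3]: (0.00+16.31)/2 × 3 = 24.465
  [3→9]: (16.31+22.30)/2 × 6 = 115.83
  [9→9.25]: (22.30+22.23)/2 × 0.25 = 5.56625
  [9.25→12.25]: (22.23+20.58)/2 × 3 = 64.215
  [12.25→18.25]: (20.58+15.86)/2 × 6 = 109.32
  Sum = 319.39625 mcg/mL·hr

AUC = 319.4 mcg/mL·hr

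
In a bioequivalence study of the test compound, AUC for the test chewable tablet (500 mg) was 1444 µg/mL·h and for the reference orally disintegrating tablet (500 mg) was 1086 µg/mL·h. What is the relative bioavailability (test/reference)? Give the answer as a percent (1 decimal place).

F_rel = 133.0%

F_rel = (AUC_test/D_test) / (AUC_ref/D_ref)
      = (1444/500) / (1086/500)
      = 2.888 / 2.172 = 1.3297 = 132.97%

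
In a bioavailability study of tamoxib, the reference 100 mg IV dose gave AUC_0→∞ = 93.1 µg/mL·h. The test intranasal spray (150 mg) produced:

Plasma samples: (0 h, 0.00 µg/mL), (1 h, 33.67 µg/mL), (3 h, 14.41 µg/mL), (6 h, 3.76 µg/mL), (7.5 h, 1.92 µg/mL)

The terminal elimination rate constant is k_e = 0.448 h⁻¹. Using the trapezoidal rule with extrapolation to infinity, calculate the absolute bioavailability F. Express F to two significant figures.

Trapezoidal AUC_0→7.5 (intranasal spray):
  [0→1]: (0.00+33.67)/2 × 1 = 16.835
  [1→3]: (33.67+14.41)/2 × 2 = 48.08
  [3→6]: (14.41+3.76)/2 × 3 = 27.255
  [6→7.5]: (3.76+1.92)/2 × 1.5 = 4.26
  Sum = 96.43 µg/mL·h
Tail: C_last/k_e = 1.92/0.448 = 4.286
AUC_0→∞ (intranasal spray) = 96.43 + 4.286 = 100.716 µg/mL·h
F = (AUC_ev/D_ev)/(AUC_iv/D_iv) = (100.716/150)/(93.1/100) = 0.67144/0.931 = 0.7212

F = 0.72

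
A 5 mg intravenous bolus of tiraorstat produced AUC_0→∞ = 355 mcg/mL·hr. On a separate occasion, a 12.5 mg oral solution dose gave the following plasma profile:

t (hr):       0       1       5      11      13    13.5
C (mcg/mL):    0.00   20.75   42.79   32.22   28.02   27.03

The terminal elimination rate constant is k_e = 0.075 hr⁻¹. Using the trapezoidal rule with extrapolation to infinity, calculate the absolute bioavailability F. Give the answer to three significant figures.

Trapezoidal AUC_0→13.5 (oral solution):
  [0→1]: (0.00+20.75)/2 × 1 = 10.375
  [1→5]: (20.75+42.79)/2 × 4 = 127.08
  [5→11]: (42.79+32.22)/2 × 6 = 225.03
  [11→13]: (32.22+28.02)/2 × 2 = 60.24
  [13→13.5]: (28.02+27.03)/2 × 0.5 = 13.7625
  Sum = 436.4875 mcg/mL·hr
Tail: C_last/k_e = 27.03/0.075 = 360.400
AUC_0→∞ (oral solution) = 436.4875 + 360.400 = 796.8875 mcg/mL·hr
F = (AUC_ev/D_ev)/(AUC_iv/D_iv) = (796.8875/12.5)/(355/5) = 63.751/71 = 0.8979

F = 0.898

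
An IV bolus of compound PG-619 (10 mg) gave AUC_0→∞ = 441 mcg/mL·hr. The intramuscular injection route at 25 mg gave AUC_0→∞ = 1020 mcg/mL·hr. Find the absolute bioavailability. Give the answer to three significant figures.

F = 0.925

F = (AUC_ev / D_ev) / (AUC_iv / D_iv)
  = (1020/25) / (441/10)
  = 40.8 / 44.1 = 0.9252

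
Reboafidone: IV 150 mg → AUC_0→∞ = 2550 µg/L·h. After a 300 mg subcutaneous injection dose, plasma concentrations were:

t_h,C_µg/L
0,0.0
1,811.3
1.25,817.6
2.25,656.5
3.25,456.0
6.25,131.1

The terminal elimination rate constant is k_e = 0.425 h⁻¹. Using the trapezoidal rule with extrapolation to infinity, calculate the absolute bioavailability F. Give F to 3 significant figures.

F = 0.606

Trapezoidal AUC_0→6.25 (subcutaneous injection):
  [0→1]: (0.0+811.3)/2 × 1 = 405.65
  [1→1.25]: (811.3+817.6)/2 × 0.25 = 203.6125
  [1.25→2.25]: (817.6+656.5)/2 × 1 = 737.05
  [2.25→3.25]: (656.5+456.0)/2 × 1 = 556.25
  [3.25→6.25]: (456.0+131.1)/2 × 3 = 880.65
  Sum = 2783.2125 µg/L·h
Tail: C_last/k_e = 131.1/0.425 = 308.471
AUC_0→∞ (subcutaneous injection) = 2783.2125 + 308.471 = 3091.6835 µg/L·h
F = (AUC_ev/D_ev)/(AUC_iv/D_iv) = (3091.6835/300)/(2550/150) = 10.3056/17 = 0.6062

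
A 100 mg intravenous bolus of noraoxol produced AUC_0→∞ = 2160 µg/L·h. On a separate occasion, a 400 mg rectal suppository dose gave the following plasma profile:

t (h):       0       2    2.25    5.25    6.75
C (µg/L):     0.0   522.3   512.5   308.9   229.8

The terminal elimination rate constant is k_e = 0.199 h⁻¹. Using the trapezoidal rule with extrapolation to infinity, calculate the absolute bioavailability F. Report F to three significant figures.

F = 0.398

Trapezoidal AUC_0→6.75 (rectal suppository):
  [0→2]: (0.0+522.3)/2 × 2 = 522.3
  [2→2.25]: (522.3+512.5)/2 × 0.25 = 129.35
  [2.25→5.25]: (512.5+308.9)/2 × 3 = 1232.1
  [5.25→6.75]: (308.9+229.8)/2 × 1.5 = 404.025
  Sum = 2287.775 µg/L·h
Tail: C_last/k_e = 229.8/0.199 = 1154.774
AUC_0→∞ (rectal suppository) = 2287.775 + 1154.774 = 3442.549 µg/L·h
F = (AUC_ev/D_ev)/(AUC_iv/D_iv) = (3442.549/400)/(2160/100) = 8.6063725/21.6 = 0.3984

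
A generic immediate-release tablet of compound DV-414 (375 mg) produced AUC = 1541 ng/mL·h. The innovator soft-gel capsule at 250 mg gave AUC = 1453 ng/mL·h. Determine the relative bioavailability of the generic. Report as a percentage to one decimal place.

F_rel = (AUC_test/D_test) / (AUC_ref/D_ref)
      = (1541/375) / (1453/250)
      = 4.10933 / 5.812 = 0.7070 = 70.70%

F_rel = 70.7%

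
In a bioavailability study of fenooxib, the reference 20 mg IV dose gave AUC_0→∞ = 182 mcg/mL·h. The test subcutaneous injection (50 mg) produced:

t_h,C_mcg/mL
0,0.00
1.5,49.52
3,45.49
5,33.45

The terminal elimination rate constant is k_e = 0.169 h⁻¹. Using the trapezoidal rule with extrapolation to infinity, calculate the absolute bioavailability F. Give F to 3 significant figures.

Trapezoidal AUC_0→5 (subcutaneous injection):
  [0→1.5]: (0.00+49.52)/2 × 1.5 = 37.14
  [1.5→3]: (49.52+45.49)/2 × 1.5 = 71.2575
  [3→5]: (45.49+33.45)/2 × 2 = 78.94
  Sum = 187.3375 mcg/mL·h
Tail: C_last/k_e = 33.45/0.169 = 197.929
AUC_0→∞ (subcutaneous injection) = 187.3375 + 197.929 = 385.2665 mcg/mL·h
F = (AUC_ev/D_ev)/(AUC_iv/D_iv) = (385.2665/50)/(182/20) = 7.70533/9.1 = 0.8467

F = 0.847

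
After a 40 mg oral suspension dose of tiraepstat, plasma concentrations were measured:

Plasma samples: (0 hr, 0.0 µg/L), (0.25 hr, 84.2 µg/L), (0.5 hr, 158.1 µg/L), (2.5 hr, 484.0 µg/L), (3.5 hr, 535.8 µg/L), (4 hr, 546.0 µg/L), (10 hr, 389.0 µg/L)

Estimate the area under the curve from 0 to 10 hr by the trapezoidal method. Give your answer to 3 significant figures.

AUC = 4270 µg/L·hr

Trapezoidal AUC_0→10:
  [0→0.25]: (0.0+84.2)/2 × 0.25 = 10.525
  [0.25→0.5]: (84.2+158.1)/2 × 0.25 = 30.2875
  [0.5→2.5]: (158.1+484.0)/2 × 2 = 642.1
  [2.5→3.5]: (484.0+535.8)/2 × 1 = 509.9
  [3.5→4]: (535.8+546.0)/2 × 0.5 = 270.45
  [4→10]: (546.0+389.0)/2 × 6 = 2805.0
  Sum = 4268.2625 µg/L·hr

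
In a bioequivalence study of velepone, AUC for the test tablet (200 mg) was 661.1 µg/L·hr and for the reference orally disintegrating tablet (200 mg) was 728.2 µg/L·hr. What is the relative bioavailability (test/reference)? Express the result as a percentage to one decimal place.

F_rel = (AUC_test/D_test) / (AUC_ref/D_ref)
      = (661.1/200) / (728.2/200)
      = 3.3055 / 3.641 = 0.9079 = 90.79%

F_rel = 90.8%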